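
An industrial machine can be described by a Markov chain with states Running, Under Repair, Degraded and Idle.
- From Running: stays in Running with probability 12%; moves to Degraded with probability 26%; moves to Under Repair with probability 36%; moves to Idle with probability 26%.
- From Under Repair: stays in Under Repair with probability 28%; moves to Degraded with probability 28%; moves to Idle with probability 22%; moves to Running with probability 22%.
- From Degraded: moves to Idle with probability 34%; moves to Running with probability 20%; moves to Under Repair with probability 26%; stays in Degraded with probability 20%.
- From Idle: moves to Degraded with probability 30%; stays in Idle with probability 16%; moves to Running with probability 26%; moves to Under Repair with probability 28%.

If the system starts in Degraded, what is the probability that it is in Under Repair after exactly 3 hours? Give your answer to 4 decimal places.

Propagate the distribution vector 3 hours from Degraded.
After 0 hours: (0.0000, 0.0000, 1.0000, 0.0000)
After 1 hour: (0.2000, 0.2600, 0.2000, 0.3400)
After 2 hours: (0.2096, 0.2920, 0.2668, 0.2316)
After 3 hours: (0.2030, 0.2914, 0.2591, 0.2465)
P(in Under Repair after 3 hours) = 0.2914

0.2914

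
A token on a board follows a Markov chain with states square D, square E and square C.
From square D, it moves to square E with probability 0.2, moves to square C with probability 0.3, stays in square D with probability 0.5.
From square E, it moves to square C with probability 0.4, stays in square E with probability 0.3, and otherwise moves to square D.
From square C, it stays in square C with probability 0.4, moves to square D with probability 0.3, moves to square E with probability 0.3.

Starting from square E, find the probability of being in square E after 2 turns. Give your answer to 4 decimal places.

0.2700

Sum over the intermediate state after 1 turn:
P = P(square E→square D)·P(square D→square E) + P(square E→square E)·P(square E→square E) + P(square E→square C)·P(square C→square E)
  = 0.3×0.2 + 0.3×0.3 + 0.4×0.3
  = 0.0600 + 0.0900 + 0.1200 = 0.2700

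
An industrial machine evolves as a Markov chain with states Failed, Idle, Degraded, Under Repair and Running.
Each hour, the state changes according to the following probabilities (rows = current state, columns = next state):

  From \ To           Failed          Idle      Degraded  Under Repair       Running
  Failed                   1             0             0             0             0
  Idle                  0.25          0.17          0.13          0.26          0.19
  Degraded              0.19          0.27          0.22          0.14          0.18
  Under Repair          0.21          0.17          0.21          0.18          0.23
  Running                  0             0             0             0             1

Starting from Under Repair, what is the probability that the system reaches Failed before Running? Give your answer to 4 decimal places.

0.5013

Let h(s) be the probability of absorption at Failed starting from transient state s. Then h(Failed) = 1 and h(Running) = 0. By first-step analysis:
h(Idle) = 0.25·1 + 0.17·h(Idle) + 0.13·h(Degraded) + 0.26·h(Under Repair) + 0.19·0
h(Degraded) = 0.19·1 + 0.27·h(Idle) + 0.22·h(Degraded) + 0.14·h(Under Repair) + 0.18·0
h(Under Repair) = 0.21·1 + 0.17·h(Idle) + 0.21·h(Degraded) + 0.18·h(Under Repair) + 0.23·0
Solving: h(Idle) = 0.5397, h(Degraded) = 0.5204, h(Under Repair) = 0.5013.
Starting from Under Repair, the probability is 0.5013.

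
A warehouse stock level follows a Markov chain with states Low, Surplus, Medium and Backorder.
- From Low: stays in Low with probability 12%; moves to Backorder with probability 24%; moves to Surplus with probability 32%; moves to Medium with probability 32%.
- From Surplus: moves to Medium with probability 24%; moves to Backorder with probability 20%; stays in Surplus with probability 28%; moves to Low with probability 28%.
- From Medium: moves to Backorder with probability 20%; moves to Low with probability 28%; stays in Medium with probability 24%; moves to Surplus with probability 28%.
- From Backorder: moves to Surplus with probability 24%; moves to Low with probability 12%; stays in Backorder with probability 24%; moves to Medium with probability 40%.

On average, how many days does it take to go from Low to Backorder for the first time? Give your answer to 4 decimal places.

Let t(s) be the expected number of days to first reach Backorder from state s, with t(Backorder) = 0. Conditioning on the first day:
t(Low) = 1 + 0.12·t(Low) + 0.32·t(Surplus) + 0.32·t(Medium)
t(Surplus) = 1 + 0.28·t(Low) + 0.28·t(Surplus) + 0.24·t(Medium)
t(Medium) = 1 + 0.28·t(Low) + 0.28·t(Surplus) + 0.24·t(Medium)
Solving: t(Low) = 4.6053, t(Surplus) = 4.7697, t(Medium) = 4.7697.
Expected days from Low to Backorder: 4.6053.

4.6053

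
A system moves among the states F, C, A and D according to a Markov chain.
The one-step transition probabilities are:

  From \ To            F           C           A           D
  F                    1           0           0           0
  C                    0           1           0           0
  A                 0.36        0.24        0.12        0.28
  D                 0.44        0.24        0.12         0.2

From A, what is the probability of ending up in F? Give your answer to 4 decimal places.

Let h(s) be the probability of absorption at F starting from transient state s. Then h(F) = 1 and h(C) = 0. By first-step analysis:
h(A) = 0.36·1 + 0.24·0 + 0.12·h(A) + 0.28·h(D)
h(D) = 0.44·1 + 0.24·0 + 0.12·h(A) + 0.2·h(D)
Solving: h(A) = 0.6134, h(D) = 0.6420.
Starting from A, the probability is 0.6134.

0.6134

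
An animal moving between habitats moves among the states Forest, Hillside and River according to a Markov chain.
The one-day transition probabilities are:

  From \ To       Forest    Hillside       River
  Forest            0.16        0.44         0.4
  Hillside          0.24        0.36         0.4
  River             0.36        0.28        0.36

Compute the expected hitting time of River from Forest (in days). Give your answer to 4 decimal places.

2.5000

Let t(s) be the expected number of days to first reach River from state s, with t(River) = 0. Conditioning on the first day:
t(Forest) = 1 + 0.16·t(Forest) + 0.44·t(Hillside)
t(Hillside) = 1 + 0.24·t(Forest) + 0.36·t(Hillside)
Solving: t(Forest) = 2.5000, t(Hillside) = 2.5000.
Expected days from Forest to River: 2.5000.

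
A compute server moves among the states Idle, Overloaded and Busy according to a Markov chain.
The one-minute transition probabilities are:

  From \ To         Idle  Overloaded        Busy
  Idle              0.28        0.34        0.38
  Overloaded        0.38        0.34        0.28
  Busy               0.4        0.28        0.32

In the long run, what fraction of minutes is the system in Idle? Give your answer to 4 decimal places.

0.3514

Let the stationary distribution be π with π = πP and π_1 + π_2 + π_3 = 1.
π_1 = 0.28·π_1 + 0.38·π_2 + 0.4·π_3
π_2 = 0.34·π_1 + 0.34·π_2 + 0.28·π_3
Solving with the normalization constraint gives π = (0.3514, 0.3203, 0.3283).
So the stationary probability of Idle is 0.3514.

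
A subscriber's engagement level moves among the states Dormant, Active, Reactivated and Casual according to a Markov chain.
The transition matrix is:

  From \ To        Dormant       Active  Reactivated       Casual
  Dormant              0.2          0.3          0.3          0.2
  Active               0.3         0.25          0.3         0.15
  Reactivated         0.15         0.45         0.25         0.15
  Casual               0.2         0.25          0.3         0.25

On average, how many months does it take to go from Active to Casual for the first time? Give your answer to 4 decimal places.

Let t(s) be the expected number of months to first reach Casual from state s, with t(Casual) = 0. Conditioning on the first month:
t(Dormant) = 1 + 0.2·t(Dormant) + 0.3·t(Active) + 0.3·t(Reactivated)
t(Active) = 1 + 0.3·t(Dormant) + 0.25·t(Active) + 0.3·t(Reactivated)
t(Reactivated) = 1 + 0.15·t(Dormant) + 0.45·t(Active) + 0.25·t(Reactivated)
Solving: t(Dormant) = 5.9036, t(Active) = 6.1847, t(Reactivated) = 6.2249.
Expected months from Active to Casual: 6.1847.

6.1847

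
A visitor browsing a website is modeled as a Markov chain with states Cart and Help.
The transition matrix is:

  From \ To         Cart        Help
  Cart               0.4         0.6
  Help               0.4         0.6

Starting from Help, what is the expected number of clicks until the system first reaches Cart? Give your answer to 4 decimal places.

2.5000

Let t(s) be the expected number of clicks to first reach Cart from state s, with t(Cart) = 0. Conditioning on the first click:
t(Help) = 1 + 0.6·t(Help)
Solving: t(Help) = 2.5000.
Expected clicks from Help to Cart: 2.5000.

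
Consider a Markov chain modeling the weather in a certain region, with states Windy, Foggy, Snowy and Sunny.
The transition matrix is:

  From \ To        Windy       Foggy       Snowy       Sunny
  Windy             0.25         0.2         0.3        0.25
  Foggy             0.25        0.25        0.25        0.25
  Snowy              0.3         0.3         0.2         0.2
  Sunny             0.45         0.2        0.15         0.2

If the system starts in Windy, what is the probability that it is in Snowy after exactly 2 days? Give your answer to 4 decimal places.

Propagate the distribution vector 2 days from Windy.
After 0 days: (1.0000, 0.0000, 0.0000, 0.0000)
After 1 day: (0.2500, 0.2000, 0.3000, 0.2500)
After 2 days: (0.3150, 0.2400, 0.2225, 0.2225)
P(in Snowy after 2 days) = 0.2225

0.2225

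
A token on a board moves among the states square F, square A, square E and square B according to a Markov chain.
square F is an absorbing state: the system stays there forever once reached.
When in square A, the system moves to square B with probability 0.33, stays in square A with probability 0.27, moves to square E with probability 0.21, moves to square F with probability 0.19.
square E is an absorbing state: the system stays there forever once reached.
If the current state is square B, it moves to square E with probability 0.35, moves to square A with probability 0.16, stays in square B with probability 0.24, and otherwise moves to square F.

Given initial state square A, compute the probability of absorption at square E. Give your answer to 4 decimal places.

Let h(s) be the probability of absorption at square E starting from transient state s. Then h(square E) = 1 and h(square F) = 0. By first-step analysis:
h(square A) = 0.19·0 + 0.27·h(square A) + 0.21·1 + 0.33·h(square B)
h(square B) = 0.25·0 + 0.16·h(square A) + 0.35·1 + 0.24·h(square B)
Solving: h(square A) = 0.5480, h(square B) = 0.5759.
Starting from square A, the probability is 0.5480.

0.5480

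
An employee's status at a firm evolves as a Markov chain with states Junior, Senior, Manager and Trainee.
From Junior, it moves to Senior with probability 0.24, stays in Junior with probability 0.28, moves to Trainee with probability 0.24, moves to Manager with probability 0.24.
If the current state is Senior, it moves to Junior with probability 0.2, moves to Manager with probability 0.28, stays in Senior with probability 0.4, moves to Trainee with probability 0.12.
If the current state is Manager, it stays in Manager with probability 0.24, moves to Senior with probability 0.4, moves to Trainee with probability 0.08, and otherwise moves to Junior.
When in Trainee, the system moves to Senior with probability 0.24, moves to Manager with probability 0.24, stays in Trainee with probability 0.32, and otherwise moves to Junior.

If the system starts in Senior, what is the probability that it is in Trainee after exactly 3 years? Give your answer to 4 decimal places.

0.1697

Propagate the distribution vector 3 years from Senior.
After 0 years: (0.0000, 1.0000, 0.0000, 0.0000)
After 1 year: (0.2000, 0.4000, 0.2800, 0.1200)
After 2 years: (0.2384, 0.3488, 0.2560, 0.1568)
After 3 years: (0.2396, 0.3368, 0.2540, 0.1697)
P(in Trainee after 3 years) = 0.1697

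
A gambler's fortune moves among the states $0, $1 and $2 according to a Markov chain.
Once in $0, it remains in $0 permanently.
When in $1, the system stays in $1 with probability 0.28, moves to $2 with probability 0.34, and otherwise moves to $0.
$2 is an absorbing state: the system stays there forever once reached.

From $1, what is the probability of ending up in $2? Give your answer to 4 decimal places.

0.4722

Let h(s) be the probability of absorption at $2 starting from transient state s. Then h($2) = 1 and h($0) = 0. By first-step analysis:
h($1) = 0.38·0 + 0.28·h($1) + 0.34·1
Solving: h($1) = 0.4722.
Starting from $1, the probability is 0.4722.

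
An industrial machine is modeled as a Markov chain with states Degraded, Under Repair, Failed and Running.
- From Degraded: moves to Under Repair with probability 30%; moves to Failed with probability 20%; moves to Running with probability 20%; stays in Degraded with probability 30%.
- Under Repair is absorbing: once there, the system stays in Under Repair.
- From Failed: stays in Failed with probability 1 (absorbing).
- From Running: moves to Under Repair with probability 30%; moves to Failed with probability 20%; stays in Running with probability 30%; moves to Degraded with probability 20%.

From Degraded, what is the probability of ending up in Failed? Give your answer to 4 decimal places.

0.4000

Let h(s) be the probability of absorption at Failed starting from transient state s. Then h(Failed) = 1 and h(Under Repair) = 0. By first-step analysis:
h(Degraded) = 0.3·h(Degraded) + 0.3·0 + 0.2·1 + 0.2·h(Running)
h(Running) = 0.2·h(Degraded) + 0.3·0 + 0.2·1 + 0.3·h(Running)
Solving: h(Degraded) = 0.4000, h(Running) = 0.4000.
Starting from Degraded, the probability is 0.4000.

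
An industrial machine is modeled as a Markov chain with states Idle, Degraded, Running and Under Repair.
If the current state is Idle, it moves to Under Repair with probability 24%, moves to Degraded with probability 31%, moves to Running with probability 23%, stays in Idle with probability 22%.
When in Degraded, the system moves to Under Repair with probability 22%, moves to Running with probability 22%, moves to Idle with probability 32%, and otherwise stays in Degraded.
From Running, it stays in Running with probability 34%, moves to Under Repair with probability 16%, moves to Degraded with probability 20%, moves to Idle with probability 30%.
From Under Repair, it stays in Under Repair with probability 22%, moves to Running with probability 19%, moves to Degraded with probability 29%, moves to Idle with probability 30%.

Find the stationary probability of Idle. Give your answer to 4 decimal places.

Let the stationary distribution be π with π = πP and π_1 + π_2 + π_3 + π_4 = 1.
π_1 = 0.22·π_1 + 0.32·π_2 + 0.3·π_3 + 0.3·π_4
π_2 = 0.31·π_1 + 0.24·π_2 + 0.2·π_3 + 0.29·π_4
π_3 = 0.23·π_1 + 0.22·π_2 + 0.34·π_3 + 0.19·π_4
Solving with the normalization constraint gives π = (0.2826, 0.2605, 0.2460, 0.2109).
So the stationary probability of Idle is 0.2826.

0.2826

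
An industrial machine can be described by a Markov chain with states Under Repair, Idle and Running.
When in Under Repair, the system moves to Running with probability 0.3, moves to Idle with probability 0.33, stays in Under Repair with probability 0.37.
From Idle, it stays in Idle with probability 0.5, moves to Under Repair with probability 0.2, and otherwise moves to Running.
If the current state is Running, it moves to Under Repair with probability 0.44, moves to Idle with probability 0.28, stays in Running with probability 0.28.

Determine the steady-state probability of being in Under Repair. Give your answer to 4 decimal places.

Let the stationary distribution be π with π = πP and π_1 + π_2 + π_3 = 1.
π_1 = 0.37·π_1 + 0.2·π_2 + 0.44·π_3
π_2 = 0.33·π_1 + 0.5·π_2 + 0.28·π_3
Solving with the normalization constraint gives π = (0.3260, 0.3799, 0.2941).
So the stationary probability of Under Repair is 0.3260.

0.3260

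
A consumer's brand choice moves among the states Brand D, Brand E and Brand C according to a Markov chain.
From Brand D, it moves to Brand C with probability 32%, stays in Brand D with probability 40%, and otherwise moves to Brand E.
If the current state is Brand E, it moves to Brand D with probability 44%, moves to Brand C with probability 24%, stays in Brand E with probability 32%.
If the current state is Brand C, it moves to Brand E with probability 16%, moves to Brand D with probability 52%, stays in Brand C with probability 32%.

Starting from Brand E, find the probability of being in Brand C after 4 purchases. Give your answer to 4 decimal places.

Propagate the distribution vector 4 purchases from Brand E.
After 0 purchases: (0.0000, 1.0000, 0.0000)
After 1 purchase: (0.4400, 0.3200, 0.2400)
After 2 purchases: (0.4416, 0.2640, 0.2944)
After 3 purchases: (0.4459, 0.2552, 0.2989)
After 4 purchases: (0.4461, 0.2543, 0.2996)
P(in Brand C after 4 purchases) = 0.2996

0.2996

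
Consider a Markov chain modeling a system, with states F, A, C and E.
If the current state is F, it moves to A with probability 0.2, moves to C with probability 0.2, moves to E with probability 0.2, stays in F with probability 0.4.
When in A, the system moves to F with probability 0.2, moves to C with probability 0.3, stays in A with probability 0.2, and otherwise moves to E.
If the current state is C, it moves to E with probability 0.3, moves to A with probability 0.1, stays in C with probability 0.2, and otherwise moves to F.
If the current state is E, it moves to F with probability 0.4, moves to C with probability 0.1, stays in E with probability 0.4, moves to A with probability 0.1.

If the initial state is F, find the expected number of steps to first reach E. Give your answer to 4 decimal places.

Let t(s) be the expected number of steps to first reach E from state s, with t(E) = 0. Conditioning on the first step:
t(F) = 1 + 0.4·t(F) + 0.2·t(A) + 0.2·t(C)
t(A) = 1 + 0.2·t(F) + 0.2·t(A) + 0.3·t(C)
t(C) = 1 + 0.4·t(F) + 0.1·t(A) + 0.2·t(C)
Solving: t(F) = 4.1736, t(A) = 3.7190, t(C) = 3.8017.
Expected steps from F to E: 4.1736.

4.1736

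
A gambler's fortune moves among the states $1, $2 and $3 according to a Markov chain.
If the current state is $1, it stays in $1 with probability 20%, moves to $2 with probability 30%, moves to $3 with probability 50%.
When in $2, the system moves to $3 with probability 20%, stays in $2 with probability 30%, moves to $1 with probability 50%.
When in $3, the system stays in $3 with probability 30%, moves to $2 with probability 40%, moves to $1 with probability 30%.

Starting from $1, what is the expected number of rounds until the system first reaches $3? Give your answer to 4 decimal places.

2.4390

Let t(s) be the expected number of rounds to first reach $3 from state s, with t($3) = 0. Conditioning on the first round:
t($1) = 1 + 0.2·t($1) + 0.3·t($2)
t($2) = 1 + 0.5·t($1) + 0.3·t($2)
Solving: t($1) = 2.4390, t($2) = 3.1707.
Expected rounds from $1 to $3: 2.4390.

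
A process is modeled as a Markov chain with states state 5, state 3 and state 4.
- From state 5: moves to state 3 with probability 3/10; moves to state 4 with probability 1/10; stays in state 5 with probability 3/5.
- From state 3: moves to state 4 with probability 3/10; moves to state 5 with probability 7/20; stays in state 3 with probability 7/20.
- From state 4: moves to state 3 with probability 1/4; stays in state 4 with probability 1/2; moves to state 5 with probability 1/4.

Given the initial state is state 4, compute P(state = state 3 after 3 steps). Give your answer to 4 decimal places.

0.2969

Propagate the distribution vector 3 steps from state 4.
After 0 steps: (0.0000, 0.0000, 1.0000)
After 1 step: (0.2500, 0.2500, 0.5000)
After 2 steps: (0.3625, 0.2875, 0.3500)
After 3 steps: (0.4056, 0.2969, 0.2975)
P(in state 3 after 3 steps) = 0.2969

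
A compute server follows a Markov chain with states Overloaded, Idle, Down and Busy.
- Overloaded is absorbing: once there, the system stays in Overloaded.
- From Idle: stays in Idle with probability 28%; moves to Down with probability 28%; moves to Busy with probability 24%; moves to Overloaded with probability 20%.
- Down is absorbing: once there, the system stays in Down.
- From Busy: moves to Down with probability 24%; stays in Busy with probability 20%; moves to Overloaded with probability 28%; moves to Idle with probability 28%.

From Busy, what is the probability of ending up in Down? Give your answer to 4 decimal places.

Let h(s) be the probability of absorption at Down starting from transient state s. Then h(Down) = 1 and h(Overloaded) = 0. By first-step analysis:
h(Idle) = 0.2·0 + 0.28·h(Idle) + 0.28·1 + 0.24·h(Busy)
h(Busy) = 0.28·0 + 0.28·h(Idle) + 0.24·1 + 0.2·h(Busy)
Solving: h(Idle) = 0.5535, h(Busy) = 0.4937.
Starting from Busy, the probability is 0.4937.

0.4937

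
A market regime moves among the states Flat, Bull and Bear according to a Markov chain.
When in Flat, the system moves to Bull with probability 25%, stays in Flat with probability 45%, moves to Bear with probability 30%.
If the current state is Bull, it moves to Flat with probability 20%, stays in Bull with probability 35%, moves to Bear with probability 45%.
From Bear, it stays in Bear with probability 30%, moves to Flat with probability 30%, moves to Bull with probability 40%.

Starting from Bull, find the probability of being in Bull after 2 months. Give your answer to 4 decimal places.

0.3525

Sum over the intermediate state after 1 month:
P = P(Bull→Flat)·P(Flat→Bull) + P(Bull→Bull)·P(Bull→Bull) + P(Bull→Bear)·P(Bear→Bull)
  = 0.2×0.25 + 0.35×0.35 + 0.45×0.4
  = 0.0500 + 0.1225 + 0.1800 = 0.3525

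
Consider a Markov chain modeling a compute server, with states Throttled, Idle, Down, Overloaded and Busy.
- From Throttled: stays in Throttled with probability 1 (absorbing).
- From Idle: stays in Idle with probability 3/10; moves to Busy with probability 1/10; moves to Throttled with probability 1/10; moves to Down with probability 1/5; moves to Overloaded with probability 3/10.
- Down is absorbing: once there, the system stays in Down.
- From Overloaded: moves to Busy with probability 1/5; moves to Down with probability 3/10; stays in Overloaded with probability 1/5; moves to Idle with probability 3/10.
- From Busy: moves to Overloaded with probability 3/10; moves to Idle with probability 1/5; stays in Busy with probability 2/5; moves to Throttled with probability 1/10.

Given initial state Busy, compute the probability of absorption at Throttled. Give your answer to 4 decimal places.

0.3547

Let h(s) be the probability of absorption at Throttled starting from transient state s. Then h(Throttled) = 1 and h(Down) = 0. By first-step analysis:
h(Idle) = 0.1·1 + 0.3·h(Idle) + 0.2·0 + 0.3·h(Overloaded) + 0.1·h(Busy)
h(Overloaded) = 0.3·h(Idle) + 0.3·0 + 0.2·h(Overloaded) + 0.2·h(Busy)
h(Busy) = 0.1·1 + 0.2·h(Idle) + 0.3·h(Overloaded) + 0.4·h(Busy)
Solving: h(Idle) = 0.2759, h(Overloaded) = 0.1921, h(Busy) = 0.3547.
Starting from Busy, the probability is 0.3547.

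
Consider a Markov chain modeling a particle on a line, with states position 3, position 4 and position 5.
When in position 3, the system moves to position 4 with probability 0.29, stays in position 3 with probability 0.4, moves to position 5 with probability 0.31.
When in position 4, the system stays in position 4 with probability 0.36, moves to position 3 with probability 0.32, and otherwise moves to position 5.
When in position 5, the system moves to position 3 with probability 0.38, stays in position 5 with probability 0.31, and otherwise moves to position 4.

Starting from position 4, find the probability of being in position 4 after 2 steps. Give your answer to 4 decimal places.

Sum over the intermediate state after 1 step:
P = P(position 4→position 3)·P(position 3→position 4) + P(position 4→position 4)·P(position 4→position 4) + P(position 4→position 5)·P(position 5→position 4)
  = 0.32×0.29 + 0.36×0.36 + 0.32×0.31
  = 0.0928 + 0.1296 + 0.0992 = 0.3216

0.3216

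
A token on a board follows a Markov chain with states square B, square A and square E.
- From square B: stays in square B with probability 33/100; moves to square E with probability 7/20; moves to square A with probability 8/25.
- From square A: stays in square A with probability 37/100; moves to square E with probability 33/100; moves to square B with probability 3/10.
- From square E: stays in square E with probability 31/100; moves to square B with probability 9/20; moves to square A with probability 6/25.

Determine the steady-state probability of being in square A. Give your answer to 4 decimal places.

0.3090

Let the stationary distribution be π with π = πP and π_1 + π_2 + π_3 = 1.
π_1 = 0.33·π_1 + 0.3·π_2 + 0.45·π_3
π_2 = 0.32·π_1 + 0.37·π_2 + 0.24·π_3
Solving with the normalization constraint gives π = (0.3604, 0.3090, 0.3306).
So the stationary probability of square A is 0.3090.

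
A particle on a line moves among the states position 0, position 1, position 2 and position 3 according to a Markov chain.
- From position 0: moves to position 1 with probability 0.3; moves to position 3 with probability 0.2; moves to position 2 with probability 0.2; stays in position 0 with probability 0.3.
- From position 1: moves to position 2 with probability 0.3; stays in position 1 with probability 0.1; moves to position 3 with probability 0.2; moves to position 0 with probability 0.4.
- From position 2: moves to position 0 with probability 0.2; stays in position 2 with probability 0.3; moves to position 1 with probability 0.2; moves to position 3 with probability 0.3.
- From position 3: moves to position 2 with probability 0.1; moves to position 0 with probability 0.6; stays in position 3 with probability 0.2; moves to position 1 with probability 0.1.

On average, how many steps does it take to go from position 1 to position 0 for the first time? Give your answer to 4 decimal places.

2.5373

Let t(s) be the expected number of steps to first reach position 0 from state s, with t(position 0) = 0. Conditioning on the first step:
t(position 1) = 1 + 0.1·t(position 1) + 0.3·t(position 2) + 0.2·t(position 3)
t(position 2) = 1 + 0.2·t(position 1) + 0.3·t(position 2) + 0.3·t(position 3)
t(position 3) = 1 + 0.1·t(position 1) + 0.1·t(position 2) + 0.2·t(position 3)
Solving: t(position 1) = 2.5373, t(position 2) = 2.9851, t(position 3) = 1.9403.
Expected steps from position 1 to position 0: 2.5373.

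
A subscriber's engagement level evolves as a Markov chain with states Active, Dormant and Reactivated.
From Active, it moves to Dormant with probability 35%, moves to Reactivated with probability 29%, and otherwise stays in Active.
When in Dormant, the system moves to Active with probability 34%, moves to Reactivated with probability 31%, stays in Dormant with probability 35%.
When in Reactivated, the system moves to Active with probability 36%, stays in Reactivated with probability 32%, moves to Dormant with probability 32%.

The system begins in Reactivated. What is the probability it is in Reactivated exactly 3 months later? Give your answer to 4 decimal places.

0.3060

Propagate the distribution vector 3 months from Reactivated.
After 0 months: (0.0000, 0.0000, 1.0000)
After 1 month: (0.3600, 0.3200, 0.3200)
After 2 months: (0.3536, 0.3404, 0.3060)
After 3 months: (0.3532, 0.3408, 0.3060)
P(in Reactivated after 3 months) = 0.3060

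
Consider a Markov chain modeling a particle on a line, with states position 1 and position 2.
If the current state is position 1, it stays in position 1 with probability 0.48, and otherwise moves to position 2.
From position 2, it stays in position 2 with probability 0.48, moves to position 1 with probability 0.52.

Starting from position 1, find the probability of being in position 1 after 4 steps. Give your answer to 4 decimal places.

Propagate the distribution vector 4 steps from position 1.
After 0 steps: (1.0000, 0.0000)
After 1 step: (0.4800, 0.5200)
After 2 steps: (0.5008, 0.4992)
After 3 steps: (0.5000, 0.5000)
After 4 steps: (0.5000, 0.5000)
P(in position 1 after 4 steps) = 0.5000

0.5000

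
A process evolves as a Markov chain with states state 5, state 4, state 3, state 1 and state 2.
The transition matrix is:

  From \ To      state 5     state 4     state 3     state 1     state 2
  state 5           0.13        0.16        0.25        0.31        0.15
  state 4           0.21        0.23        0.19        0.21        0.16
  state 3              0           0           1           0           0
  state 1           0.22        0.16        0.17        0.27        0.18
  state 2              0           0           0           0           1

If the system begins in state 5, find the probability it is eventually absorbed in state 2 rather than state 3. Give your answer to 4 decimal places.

0.4245

Let h(s) be the probability of absorption at state 2 starting from transient state s. Then h(state 2) = 1 and h(state 3) = 0. By first-step analysis:
h(state 5) = 0.13·h(state 5) + 0.16·h(state 4) + 0.25·0 + 0.31·h(state 1) + 0.15·1
h(state 4) = 0.21·h(state 5) + 0.23·h(state 4) + 0.19·0 + 0.21·h(state 1) + 0.16·1
h(state 1) = 0.22·h(state 5) + 0.16·h(state 4) + 0.17·0 + 0.27·h(state 1) + 0.18·1
Solving: h(state 5) = 0.4245, h(state 4) = 0.4528, h(state 1) = 0.4737.
Starting from state 5, the probability is 0.4245.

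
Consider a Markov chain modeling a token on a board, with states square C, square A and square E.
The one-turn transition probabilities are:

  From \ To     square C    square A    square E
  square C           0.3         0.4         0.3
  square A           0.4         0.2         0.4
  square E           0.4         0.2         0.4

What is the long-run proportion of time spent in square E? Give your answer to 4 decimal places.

0.3636

Let the stationary distribution be π with π = πP and π_1 + π_2 + π_3 = 1.
π_1 = 0.3·π_1 + 0.4·π_2 + 0.4·π_3
π_2 = 0.4·π_1 + 0.2·π_2 + 0.2·π_3
Solving with the normalization constraint gives π = (0.3636, 0.2727, 0.3636).
So the stationary probability of square E is 0.3636.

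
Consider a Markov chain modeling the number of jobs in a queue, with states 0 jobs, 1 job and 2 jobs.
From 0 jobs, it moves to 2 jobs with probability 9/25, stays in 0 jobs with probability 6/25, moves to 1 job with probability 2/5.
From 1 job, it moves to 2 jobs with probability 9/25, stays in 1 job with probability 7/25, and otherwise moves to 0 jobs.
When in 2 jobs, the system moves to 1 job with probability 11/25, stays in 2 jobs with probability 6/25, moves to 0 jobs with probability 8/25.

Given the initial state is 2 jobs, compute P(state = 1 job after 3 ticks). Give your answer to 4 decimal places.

Propagate the distribution vector 3 ticks from 2 jobs.
After 0 ticks: (0.0000, 0.0000, 1.0000)
After 1 tick: (0.3200, 0.4400, 0.2400)
After 2 ticks: (0.3120, 0.3568, 0.3312)
After 3 ticks: (0.3093, 0.3704, 0.3203)
P(in 1 job after 3 ticks) = 0.3704

0.3704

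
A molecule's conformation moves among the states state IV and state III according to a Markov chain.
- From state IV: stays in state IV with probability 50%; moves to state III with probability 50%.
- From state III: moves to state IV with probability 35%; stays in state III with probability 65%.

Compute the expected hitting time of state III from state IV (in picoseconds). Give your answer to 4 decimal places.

2.0000

Let t(s) be the expected number of picoseconds to first reach state III from state s, with t(state III) = 0. Conditioning on the first picosecond:
t(state IV) = 1 + 0.5·t(state IV)
Solving: t(state IV) = 2.0000.
Expected picoseconds from state IV to state III: 2.0000.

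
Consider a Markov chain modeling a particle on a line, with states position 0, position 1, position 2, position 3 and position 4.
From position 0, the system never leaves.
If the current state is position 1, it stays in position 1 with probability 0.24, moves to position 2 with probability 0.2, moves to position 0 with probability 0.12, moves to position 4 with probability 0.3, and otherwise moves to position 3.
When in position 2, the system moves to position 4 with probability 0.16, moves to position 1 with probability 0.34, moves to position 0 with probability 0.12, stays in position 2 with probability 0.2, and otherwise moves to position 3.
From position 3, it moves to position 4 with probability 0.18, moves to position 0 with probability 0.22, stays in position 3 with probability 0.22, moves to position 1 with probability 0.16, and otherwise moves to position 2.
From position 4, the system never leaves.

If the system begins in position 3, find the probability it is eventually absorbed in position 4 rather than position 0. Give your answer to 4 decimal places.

0.5320

Let h(s) be the probability of absorption at position 4 starting from transient state s. Then h(position 4) = 1 and h(position 0) = 0. By first-step analysis:
h(position 1) = 0.12·0 + 0.24·h(position 1) + 0.2·h(position 2) + 0.14·h(position 3) + 0.3·1
h(position 2) = 0.12·0 + 0.34·h(position 1) + 0.2·h(position 2) + 0.18·h(position 3) + 0.16·1
h(position 3) = 0.22·0 + 0.16·h(position 1) + 0.22·h(position 2) + 0.22·h(position 3) + 0.18·1
Solving: h(position 1) = 0.6495, h(position 2) = 0.5958, h(position 3) = 0.5320.
Starting from position 3, the probability is 0.5320.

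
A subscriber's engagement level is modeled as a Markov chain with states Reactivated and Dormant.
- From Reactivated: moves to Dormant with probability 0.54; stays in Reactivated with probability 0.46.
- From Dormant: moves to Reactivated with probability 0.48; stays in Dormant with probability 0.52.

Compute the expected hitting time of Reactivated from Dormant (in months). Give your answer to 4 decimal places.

2.0833

Let t(s) be the expected number of months to first reach Reactivated from state s, with t(Reactivated) = 0. Conditioning on the first month:
t(Dormant) = 1 + 0.52·t(Dormant)
Solving: t(Dormant) = 2.0833.
Expected months from Dormant to Reactivated: 2.0833.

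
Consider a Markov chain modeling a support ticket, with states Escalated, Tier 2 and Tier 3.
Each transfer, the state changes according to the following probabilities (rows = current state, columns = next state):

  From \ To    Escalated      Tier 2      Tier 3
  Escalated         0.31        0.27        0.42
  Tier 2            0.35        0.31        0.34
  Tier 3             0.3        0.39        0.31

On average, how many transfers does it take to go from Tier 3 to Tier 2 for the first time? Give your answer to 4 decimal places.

2.8278

Let t(s) be the expected number of transfers to first reach Tier 2 from state s, with t(Tier 2) = 0. Conditioning on the first transfer:
t(Escalated) = 1 + 0.31·t(Escalated) + 0.42·t(Tier 3)
t(Tier 3) = 1 + 0.3·t(Escalated) + 0.31·t(Tier 3)
Solving: t(Escalated) = 3.1705, t(Tier 3) = 2.8278.
Expected transfers from Tier 3 to Tier 2: 2.8278.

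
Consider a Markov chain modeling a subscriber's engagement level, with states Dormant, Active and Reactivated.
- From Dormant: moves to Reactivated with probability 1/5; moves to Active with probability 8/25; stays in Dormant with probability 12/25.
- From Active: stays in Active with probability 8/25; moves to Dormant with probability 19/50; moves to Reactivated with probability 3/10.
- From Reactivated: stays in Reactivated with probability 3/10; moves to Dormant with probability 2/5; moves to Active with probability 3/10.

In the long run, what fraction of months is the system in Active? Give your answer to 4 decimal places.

Let the stationary distribution be π with π = πP and π_1 + π_2 + π_3 = 1.
π_1 = 0.48·π_1 + 0.38·π_2 + 0.4·π_3
π_2 = 0.32·π_1 + 0.32·π_2 + 0.3·π_3
Solving with the normalization constraint gives π = (0.4279, 0.3149, 0.2572).
So the stationary probability of Active is 0.3149.

0.3149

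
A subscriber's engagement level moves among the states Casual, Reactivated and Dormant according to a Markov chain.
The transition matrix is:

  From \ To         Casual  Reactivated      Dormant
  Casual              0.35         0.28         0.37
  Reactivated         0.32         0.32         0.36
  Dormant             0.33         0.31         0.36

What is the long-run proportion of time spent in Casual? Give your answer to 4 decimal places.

Let the stationary distribution be π with π = πP and π_1 + π_2 + π_3 = 1.
π_1 = 0.35·π_1 + 0.32·π_2 + 0.33·π_3
π_2 = 0.28·π_1 + 0.32·π_2 + 0.31·π_3
Solving with the normalization constraint gives π = (0.3336, 0.3030, 0.3633).
So the stationary probability of Casual is 0.3336.

0.3336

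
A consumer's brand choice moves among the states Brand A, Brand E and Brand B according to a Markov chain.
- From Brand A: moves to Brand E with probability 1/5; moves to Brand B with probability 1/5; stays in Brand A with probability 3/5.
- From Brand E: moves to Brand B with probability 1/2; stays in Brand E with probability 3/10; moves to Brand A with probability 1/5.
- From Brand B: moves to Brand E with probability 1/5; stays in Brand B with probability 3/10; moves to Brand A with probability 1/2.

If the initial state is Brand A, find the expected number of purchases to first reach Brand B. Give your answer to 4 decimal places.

Let t(s) be the expected number of purchases to first reach Brand B from state s, with t(Brand B) = 0. Conditioning on the first purchase:
t(Brand A) = 1 + 0.6·t(Brand A) + 0.2·t(Brand E)
t(Brand E) = 1 + 0.2·t(Brand A) + 0.3·t(Brand E)
Solving: t(Brand A) = 3.7500, t(Brand E) = 2.5000.
Expected purchases from Brand A to Brand B: 3.7500.

3.7500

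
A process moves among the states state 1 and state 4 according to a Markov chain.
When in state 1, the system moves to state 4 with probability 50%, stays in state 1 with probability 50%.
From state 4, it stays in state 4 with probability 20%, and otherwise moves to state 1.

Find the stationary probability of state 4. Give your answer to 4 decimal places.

Let the stationary distribution be π with π = πP and π_1 + π_2 = 1.
π_1 = 0.5·π_1 + 0.8·π_2
Solving with the normalization constraint gives π = (0.6154, 0.3846).
So the stationary probability of state 4 is 0.3846.

0.3846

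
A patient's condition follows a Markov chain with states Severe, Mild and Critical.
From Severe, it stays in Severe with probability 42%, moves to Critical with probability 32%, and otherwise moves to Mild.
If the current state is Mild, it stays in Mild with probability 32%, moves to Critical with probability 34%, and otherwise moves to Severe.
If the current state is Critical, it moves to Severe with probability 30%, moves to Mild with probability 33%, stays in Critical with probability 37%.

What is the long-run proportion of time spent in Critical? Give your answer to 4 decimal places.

0.3432

Let the stationary distribution be π with π = πP and π_1 + π_2 + π_3 = 1.
π_1 = 0.42·π_1 + 0.34·π_2 + 0.3·π_3
π_2 = 0.26·π_1 + 0.32·π_2 + 0.33·π_3
Solving with the normalization constraint gives π = (0.3546, 0.3022, 0.3432).
So the stationary probability of Critical is 0.3432.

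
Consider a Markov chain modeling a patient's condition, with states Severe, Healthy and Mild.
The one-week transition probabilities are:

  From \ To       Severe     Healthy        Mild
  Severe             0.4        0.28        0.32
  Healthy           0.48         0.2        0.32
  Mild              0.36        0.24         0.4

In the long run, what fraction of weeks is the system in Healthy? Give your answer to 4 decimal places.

Let the stationary distribution be π with π = πP and π_1 + π_2 + π_3 = 1.
π_1 = 0.4·π_1 + 0.48·π_2 + 0.36·π_3
π_2 = 0.28·π_1 + 0.2·π_2 + 0.24·π_3
Solving with the normalization constraint gives π = (0.4058, 0.2464, 0.3478).
So the stationary probability of Healthy is 0.2464.

0.2464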